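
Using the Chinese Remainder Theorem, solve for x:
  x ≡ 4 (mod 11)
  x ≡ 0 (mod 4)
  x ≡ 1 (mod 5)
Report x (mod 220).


Moduli 11, 4, 5 are pairwise coprime; by CRT there is a unique solution modulo M = 11 · 4 · 5 = 220.
Solve pairwise, accumulating the modulus:
  Start with x ≡ 4 (mod 11).
  Combine with x ≡ 0 (mod 4): since gcd(11, 4) = 1, we get a unique residue mod 44.
    Write x = 4 + 11·t and substitute into x ≡ 0 (mod 4): 11·t ≡ 0 − 4 = -4 (mod 4).
    Reduce coefficients mod 4: 3·t ≡ 0 (mod 4).
    The inverse of 3 mod 4 is 3 (since 3·3 = 9 = 2·4 + 1), so t ≡ 3·0 = 0 ≡ 0 (mod 4).
    Then x = 4 + 11·0 = 4, valid modulo lcm(11, 4) = 44: x ≡ 4 (mod 44).
  Combine with x ≡ 1 (mod 5): since gcd(44, 5) = 1, we get a unique residue mod 220.
    Write x = 4 + 44·t and substitute into x ≡ 1 (mod 5): 44·t ≡ 1 − 4 = -3 (mod 5).
    Reduce coefficients mod 5: 4·t ≡ 2 (mod 5).
    The inverse of 4 mod 5 is 4 (since 4·4 = 16 = 3·5 + 1), so t ≡ 4·2 = 8 ≡ 3 (mod 5).
    Then x = 4 + 44·3 = 136, valid modulo lcm(44, 5) = 220: x ≡ 136 (mod 220).
Verify: 136 mod 11 = 4 ✓, 136 mod 4 = 0 ✓, 136 mod 5 = 1 ✓.

x ≡ 136 (mod 220).


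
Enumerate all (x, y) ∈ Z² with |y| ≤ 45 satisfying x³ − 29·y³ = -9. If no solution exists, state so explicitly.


The equation is x³ - 29y³ = -9. For fixed y, x³ = 29·y³ − 9, so a solution requires the RHS to be a perfect cube.
Strategy: iterate y from -45 to 45, compute RHS = 29·y³ − 9, and check whether it is a (positive or negative) perfect cube.
Check small values of y:
  y = 0: RHS = -9 is not a perfect cube.
  y = 1: RHS = 20 is not a perfect cube.
  y = -1: RHS = -38 is not a perfect cube.
  y = 2: RHS = 223 is not a perfect cube.
  y = -2: RHS = -241 is not a perfect cube.
  y = 3: RHS = 774 is not a perfect cube.
  y = -3: RHS = -792 is not a perfect cube.
Continuing the search up to |y| = 45 finds no solutions either.
No (x, y) in the scanned range satisfies the equation.

No integer solutions with |y| ≤ 45.


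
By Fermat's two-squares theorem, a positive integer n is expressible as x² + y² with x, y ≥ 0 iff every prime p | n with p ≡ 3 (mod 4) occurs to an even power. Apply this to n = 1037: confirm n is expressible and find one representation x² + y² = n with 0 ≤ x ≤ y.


Step 1: Factor n = 1037 = 17 · 61.
Step 2: Check the mod-4 condition on each prime factor: 17 ≡ 1 (mod 4), exponent 1; 61 ≡ 1 (mod 4), exponent 1.
All primes ≡ 3 (mod 4) appear to even exponent (or don't appear), so by the two-squares theorem n IS expressible as a sum of two squares.
Step 3: Build a representation. Here n = 17 · 61 is a product of primes ≡ 1 (mod 4). Each prime p ≡ 1 (mod 4) is itself a sum of two squares; find a² by testing p − a² for a perfect square:
  17: 17 − 1² = 16 = 4² ⇒ 17 = 1² + 4².
  61: 61 − 1² = 60, 61 − 2² = 57, 61 − 3² = 52, 61 − 4² = 45, 61 − 5² = 36 = 6² ⇒ 61 = 5² + 6².
  Combine using the Brahmagupta–Fibonacci identity (a² + b²)(c² + d²) = (ac − bd)² + (ad + bc)² = (ac + bd)² + (ad − bc)²:
  17 · 61 = 1037: from (1² + 4²)(5² + 6²), take (1·5 − 4·6, 1·6 + 4·5) = (5 − 24, 6 + 20) = (-19, 26); dropping signs (only squares matter) gives (19, 26); check 19² + 26² = 361 + 676 = 1037 ✓.
Step 4: Order so x ≤ y and verify: 19² + 26² = 361 + 676 = 1037 = n. ✓

n = 1037 = 19² + 26² (one valid representation with x ≤ y).


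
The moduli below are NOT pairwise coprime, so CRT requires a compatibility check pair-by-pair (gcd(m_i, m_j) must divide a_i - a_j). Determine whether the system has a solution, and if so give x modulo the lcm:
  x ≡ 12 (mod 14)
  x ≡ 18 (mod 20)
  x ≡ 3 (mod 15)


Moduli 14, 20, 15 are not pairwise coprime, so CRT works modulo lcm(m_i) when all pairwise compatibility conditions hold.
Pairwise compatibility: gcd(m_i, m_j) must divide a_i - a_j for every pair.
Merge one congruence at a time:
  Start: x ≡ 12 (mod 14).
  Combine with x ≡ 18 (mod 20): gcd(14, 20) = 2; 18 - 12 = 6, which IS divisible by 2, so compatible.
    Write x = 12 + 14·t and substitute into x ≡ 18 (mod 20): 14·t ≡ 18 − 12 = 6 (mod 20).
    Divide the congruence (and modulus) by g = 2: 7·t ≡ 3 (mod 10).
    The inverse of 7 mod 10 is 3 (since 7·3 = 21 = 2·10 + 1), so t ≡ 3·3 = 9 ≡ 9 (mod 10).
    Then x = 12 + 14·9 = 138, valid modulo lcm(14, 20) = 140: x ≡ 138 (mod 140).
  Combine with x ≡ 3 (mod 15): gcd(140, 15) = 5; 3 - 138 = -135, which IS divisible by 5, so compatible.
    Write x = 138 + 140·t and substitute into x ≡ 3 (mod 15): 140·t ≡ 3 − 138 = -135 (mod 15).
    Divide the congruence (and modulus) by g = 5: 28·t ≡ -27 (mod 3).
    Reduce coefficients mod 3: 1·t ≡ 0 (mod 3).
    So t ≡ 0 (mod 3).
    Then x = 138 + 140·0 = 138, valid modulo lcm(140, 15) = 420: x ≡ 138 (mod 420).
Verify: 138 mod 14 = 12, 138 mod 20 = 18, 138 mod 15 = 3.

x ≡ 138 (mod 420).


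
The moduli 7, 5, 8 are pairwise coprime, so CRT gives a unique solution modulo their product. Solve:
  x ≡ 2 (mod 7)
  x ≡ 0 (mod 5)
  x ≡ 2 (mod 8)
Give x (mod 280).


Moduli 7, 5, 8 are pairwise coprime; by CRT there is a unique solution modulo M = 7 · 5 · 8 = 280.
Solve pairwise, accumulating the modulus:
  Start with x ≡ 2 (mod 7).
  Combine with x ≡ 0 (mod 5): since gcd(7, 5) = 1, we get a unique residue mod 35.
    Write x = 2 + 7·t and substitute into x ≡ 0 (mod 5): 7·t ≡ 0 − 2 = -2 (mod 5).
    Reduce coefficients mod 5: 2·t ≡ 3 (mod 5).
    The inverse of 2 mod 5 is 3 (since 2·3 = 6 = 1·5 + 1), so t ≡ 3·3 = 9 ≡ 4 (mod 5).
    Then x = 2 + 7·4 = 30, valid modulo lcm(7, 5) = 35: x ≡ 30 (mod 35).
  Combine with x ≡ 2 (mod 8): since gcd(35, 8) = 1, we get a unique residue mod 280.
    Write x = 30 + 35·t and substitute into x ≡ 2 (mod 8): 35·t ≡ 2 − 30 = -28 (mod 8).
    Reduce coefficients mod 8: 3·t ≡ 4 (mod 8).
    The inverse of 3 mod 8 is 3 (since 3·3 = 9 = 1·8 + 1), so t ≡ 3·4 = 12 ≡ 4 (mod 8).
    Then x = 30 + 35·4 = 170, valid modulo lcm(35, 8) = 280: x ≡ 170 (mod 280).
Verify: 170 mod 7 = 2 ✓, 170 mod 5 = 0 ✓, 170 mod 8 = 2 ✓.

x ≡ 170 (mod 280).


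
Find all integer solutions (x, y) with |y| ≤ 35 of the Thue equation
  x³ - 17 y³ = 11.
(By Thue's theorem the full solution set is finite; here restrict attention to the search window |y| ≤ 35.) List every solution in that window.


The equation is x³ - 17y³ = 11. For fixed y, x³ = 17·y³ + 11, so a solution requires the RHS to be a perfect cube.
Strategy: iterate y from -35 to 35, compute RHS = 17·y³ + 11, and check whether it is a (positive or negative) perfect cube.
Check small values of y:
  y = 0: RHS = 11 is not a perfect cube.
  y = 1: RHS = 28 is not a perfect cube.
  y = -1: RHS = -6 is not a perfect cube.
  y = 2: RHS = 147 is not a perfect cube.
  y = -2: RHS = -125 = (-5)³ ⇒ x = -5 works.
  y = 3: RHS = 470 is not a perfect cube.
  y = -3: RHS = -448 is not a perfect cube.
Continuing the search up to |y| = 35 finds no further solutions beyond those listed.
Collected solutions: (-5, -2).

Solutions (with |y| ≤ 35): (-5, -2).


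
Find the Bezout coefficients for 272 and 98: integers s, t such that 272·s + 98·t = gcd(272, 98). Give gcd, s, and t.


Euclidean algorithm on (272, 98) — divide until remainder is 0:
  272 = 2 · 98 + 76
  98 = 1 · 76 + 22
  76 = 3 · 22 + 10
  22 = 2 · 10 + 2
  10 = 5 · 2 + 0
gcd(272, 98) = 2.
Track Bezout coefficients alongside the remainders: start with r₀ = 272 = a·1 + b·0 (s = 1, t = 0) and r₁ = 98 = a·0 + b·1 (s = 0, t = 1); each new remainder r_{k+1} = r_{k-1} − q_k·r_k inherits s_{k+1} = s_{k-1} − q_k·s_k, t_{k+1} = t_{k-1} − q_k·t_k, so r_k = a·s_k + b·t_k at every step:
  q = 2: r = 76, s = 1 − 2·0 = 1, t = 0 − 2·1 = -2  (check: 272·1 + 98·(-2) = 76)
  q = 1: r = 22, s = 0 − 1·1 = -1, t = 1 − 1·(-2) = 3  (check: 272·(-1) + 98·3 = 22)
  q = 3: r = 10, s = 1 − 3·(-1) = 4, t = -2 − 3·3 = -11  (check: 272·4 + 98·(-11) = 10)
  q = 2: r = 2, s = -1 − 2·4 = -9, t = 3 − 2·(-11) = 25  (check: 272·(-9) + 98·25 = 2)
The row with r = 2 (the gcd) gives the Bezout coefficients s = -9, t = 25.
Result: 272 · (-9) + 98 · (25) = 2.

gcd(272, 98) = 2; s = -9, t = 25 (check: 272·(-9) + 98·25 = 2).


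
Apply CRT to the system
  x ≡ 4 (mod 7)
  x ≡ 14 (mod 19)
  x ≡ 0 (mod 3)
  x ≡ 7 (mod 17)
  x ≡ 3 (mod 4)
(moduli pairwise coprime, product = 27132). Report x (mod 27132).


Product of moduli M = 7 · 19 · 3 · 17 · 4 = 27132.
Merge one congruence at a time:
  Start: x ≡ 4 (mod 7).
  Combine with x ≡ 14 (mod 19); new modulus lcm = 133.
    Write x = 4 + 7·t and substitute into x ≡ 14 (mod 19): 7·t ≡ 14 − 4 = 10 (mod 19).
    The inverse of 7 mod 19 is 11 (since 7·11 = 77 = 4·19 + 1), so t ≡ 11·10 = 110 ≡ 15 (mod 19).
    Then x = 4 + 7·15 = 109, valid modulo lcm(7, 19) = 133: x ≡ 109 (mod 133).
  Combine with x ≡ 0 (mod 3); new modulus lcm = 399.
    Write x = 109 + 133·t and substitute into x ≡ 0 (mod 3): 133·t ≡ 0 − 109 = -109 (mod 3).
    Reduce coefficients mod 3: 1·t ≡ 2 (mod 3).
    So t ≡ 2 (mod 3).
    Then x = 109 + 133·2 = 375, valid modulo lcm(133, 3) = 399: x ≡ 375 (mod 399).
  Combine with x ≡ 7 (mod 17); new modulus lcm = 6783.
    Write x = 375 + 399·t and substitute into x ≡ 7 (mod 17): 399·t ≡ 7 − 375 = -368 (mod 17).
    Reduce coefficients mod 17: 8·t ≡ 6 (mod 17).
    The inverse of 8 mod 17 is 15 (since 8·15 = 120 = 7·17 + 1), so t ≡ 15·6 = 90 ≡ 5 (mod 17).
    Then x = 375 + 399·5 = 2370, valid modulo lcm(399, 17) = 6783: x ≡ 2370 (mod 6783).
  Combine with x ≡ 3 (mod 4); new modulus lcm = 27132.
    Write x = 2370 + 6783·t and substitute into x ≡ 3 (mod 4): 6783·t ≡ 3 − 2370 = -2367 (mod 4).
    Reduce coefficients mod 4: 3·t ≡ 1 (mod 4).
    The inverse of 3 mod 4 is 3 (since 3·3 = 9 = 2·4 + 1), so t ≡ 3·1 = 3 ≡ 3 (mod 4).
    Then x = 2370 + 6783·3 = 22719, valid modulo lcm(6783, 4) = 27132: x ≡ 22719 (mod 27132).
Verify against each original: 22719 mod 7 = 4, 22719 mod 19 = 14, 22719 mod 3 = 0, 22719 mod 17 = 7, 22719 mod 4 = 3.

x ≡ 22719 (mod 27132).


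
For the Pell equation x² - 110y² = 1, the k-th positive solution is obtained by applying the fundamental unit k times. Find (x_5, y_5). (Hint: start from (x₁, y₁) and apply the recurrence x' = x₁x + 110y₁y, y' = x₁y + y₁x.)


Step 1: Find the fundamental solution (x₁, y₁) of x² - 110y² = 1.
  Expand √110 as a continued fraction. a₀ = ⌊√110⌋ = 10; iterate m_{k+1} = d_k·a_k − m_k, d_{k+1} = (110 − m_{k+1}²)/d_k, a_{k+1} = ⌊(a₀ + m_{k+1})/d_{k+1}⌋ (starting m₀ = 0, d₀ = 1), with convergents p_k = a_k·p_{k-1} + p_{k-2}, q_k = a_k·q_{k-1} + q_{k-2} (p₋₁ = 1, q₋₁ = 0):
  k = 0: a₀ = 10; p₀/q₀ = 10/1; p₀² − 110·q₀² = 100 − 110 = -10.
  k = 1: m = 10, d = 10, a = ⌊(10 + 10)/10⌋ = 2; p/q = (2·10 + 1)/(2·1 + 0) = 21/2; p² − 110·q² = 441 − 440 = 1.
  The first convergent with p² − 110·q² = 1 gives the fundamental solution (x₁, y₁) = (21, 2).
Step 2: Apply the recurrence (x_{n+1}, y_{n+1}) = (x₁x_n + 110y₁y_n, x₁y_n + y₁x_n) repeatedly.
  From (x_1, y_1) = (21, 2): x_2 = 21·21 + 110·2·2 = 881; y_2 = 21·2 + 2·21 = 84.
  From (x_2, y_2) = (881, 84): x_3 = 21·881 + 110·2·84 = 36981; y_3 = 21·84 + 2·881 = 3526.
  From (x_3, y_3) = (36981, 3526): x_4 = 21·36981 + 110·2·3526 = 1552321; y_4 = 21·3526 + 2·36981 = 148008.
  From (x_4, y_4) = (1552321, 148008): x_5 = 21·1552321 + 110·2·148008 = 65160501; y_5 = 21·148008 + 2·1552321 = 6212810.
Step 3: Verify x_5² - 110·y_5² = 4245890890571001 - 4245890890571000 = 1 (should be 1). ✓

(x_1, y_1) = (21, 2); (x_5, y_5) = (65160501, 6212810).


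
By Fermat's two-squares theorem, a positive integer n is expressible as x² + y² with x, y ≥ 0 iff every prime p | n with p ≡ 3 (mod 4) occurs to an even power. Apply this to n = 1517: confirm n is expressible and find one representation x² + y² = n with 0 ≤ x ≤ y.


Step 1: Factor n = 1517 = 37 · 41.
Step 2: Check the mod-4 condition on each prime factor: 37 ≡ 1 (mod 4), exponent 1; 41 ≡ 1 (mod 4), exponent 1.
All primes ≡ 3 (mod 4) appear to even exponent (or don't appear), so by the two-squares theorem n IS expressible as a sum of two squares.
Step 3: Build a representation. Here n = 37 · 41 is a product of primes ≡ 1 (mod 4). Each prime p ≡ 1 (mod 4) is itself a sum of two squares; find a² by testing p − a² for a perfect square:
  37: 37 − 1² = 36 = 6² ⇒ 37 = 1² + 6².
  41: 41 − 1² = 40, 41 − 2² = 37, 41 − 3² = 32, 41 − 4² = 25 = 5² ⇒ 41 = 4² + 5².
  Combine using the Brahmagupta–Fibonacci identity (a² + b²)(c² + d²) = (ac − bd)² + (ad + bc)² = (ac + bd)² + (ad − bc)²:
  37 · 41 = 1517: from (1² + 6²)(4² + 5²), take (1·4 − 6·5, 1·5 + 6·4) = (4 − 30, 5 + 24) = (-26, 29); dropping signs (only squares matter) gives (26, 29); check 26² + 29² = 676 + 841 = 1517 ✓.
Step 4: Order so x ≤ y and verify: 26² + 29² = 676 + 841 = 1517 = n. ✓

n = 1517 = 26² + 29² (one valid representation with x ≤ y).


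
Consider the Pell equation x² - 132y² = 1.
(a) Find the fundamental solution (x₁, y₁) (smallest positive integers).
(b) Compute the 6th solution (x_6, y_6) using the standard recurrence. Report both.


Step 1: Find the fundamental solution (x₁, y₁) of x² - 132y² = 1.
  Expand √132 as a continued fraction. a₀ = ⌊√132⌋ = 11; iterate m_{k+1} = d_k·a_k − m_k, d_{k+1} = (132 − m_{k+1}²)/d_k, a_{k+1} = ⌊(a₀ + m_{k+1})/d_{k+1}⌋ (starting m₀ = 0, d₀ = 1), with convergents p_k = a_k·p_{k-1} + p_{k-2}, q_k = a_k·q_{k-1} + q_{k-2} (p₋₁ = 1, q₋₁ = 0):
  k = 0: a₀ = 11; p₀/q₀ = 11/1; p₀² − 132·q₀² = 121 − 132 = -11.
  k = 1: m = 11, d = 11, a = ⌊(11 + 11)/11⌋ = 2; p/q = (2·11 + 1)/(2·1 + 0) = 23/2; p² − 132·q² = 529 − 528 = 1.
  The first convergent with p² − 132·q² = 1 gives the fundamental solution (x₁, y₁) = (23, 2).
Step 2: Apply the recurrence (x_{n+1}, y_{n+1}) = (x₁x_n + 132y₁y_n, x₁y_n + y₁x_n) repeatedly.
  From (x_1, y_1) = (23, 2): x_2 = 23·23 + 132·2·2 = 1057; y_2 = 23·2 + 2·23 = 92.
  From (x_2, y_2) = (1057, 92): x_3 = 23·1057 + 132·2·92 = 48599; y_3 = 23·92 + 2·1057 = 4230.
  From (x_3, y_3) = (48599, 4230): x_4 = 23·48599 + 132·2·4230 = 2234497; y_4 = 23·4230 + 2·48599 = 194488.
  From (x_4, y_4) = (2234497, 194488): x_5 = 23·2234497 + 132·2·194488 = 102738263; y_5 = 23·194488 + 2·2234497 = 8942218.
  From (x_5, y_5) = (102738263, 8942218): x_6 = 23·102738263 + 132·2·8942218 = 4723725601; y_6 = 23·8942218 + 2·102738263 = 411147540.
Step 3: Verify x_6² - 132·y_6² = 22313583553542811201 - 22313583553542811200 = 1 (should be 1). ✓

(x_1, y_1) = (23, 2); (x_6, y_6) = (4723725601, 411147540).


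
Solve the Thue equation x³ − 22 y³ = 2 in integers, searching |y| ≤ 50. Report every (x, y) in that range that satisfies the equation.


The equation is x³ - 22y³ = 2. For fixed y, x³ = 22·y³ + 2, so a solution requires the RHS to be a perfect cube.
Strategy: iterate y from -50 to 50, compute RHS = 22·y³ + 2, and check whether it is a (positive or negative) perfect cube.
Check small values of y:
  y = 0: RHS = 2 is not a perfect cube.
  y = 1: RHS = 24 is not a perfect cube.
  y = -1: RHS = -20 is not a perfect cube.
  y = 2: RHS = 178 is not a perfect cube.
  y = -2: RHS = -174 is not a perfect cube.
  y = 3: RHS = 596 is not a perfect cube.
  y = -3: RHS = -592 is not a perfect cube.
Continuing the search up to |y| = 50 finds no solutions either.
No (x, y) in the scanned range satisfies the equation.

No integer solutions with |y| ≤ 50.


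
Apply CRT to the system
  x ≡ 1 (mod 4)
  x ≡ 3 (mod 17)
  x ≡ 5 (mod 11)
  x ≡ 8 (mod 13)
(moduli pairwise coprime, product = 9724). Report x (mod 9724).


Product of moduli M = 4 · 17 · 11 · 13 = 9724.
Merge one congruence at a time:
  Start: x ≡ 1 (mod 4).
  Combine with x ≡ 3 (mod 17); new modulus lcm = 68.
    Write x = 1 + 4·t and substitute into x ≡ 3 (mod 17): 4·t ≡ 3 − 1 = 2 (mod 17).
    The inverse of 4 mod 17 is 13 (since 4·13 = 52 = 3·17 + 1), so t ≡ 13·2 = 26 ≡ 9 (mod 17).
    Then x = 1 + 4·9 = 37, valid modulo lcm(4, 17) = 68: x ≡ 37 (mod 68).
  Combine with x ≡ 5 (mod 11); new modulus lcm = 748.
    Write x = 37 + 68·t and substitute into x ≡ 5 (mod 11): 68·t ≡ 5 − 37 = -32 (mod 11).
    Reduce coefficients mod 11: 2·t ≡ 1 (mod 11).
    The inverse of 2 mod 11 is 6 (since 2·6 = 12 = 1·11 + 1), so t ≡ 6·1 = 6 ≡ 6 (mod 11).
    Then x = 37 + 68·6 = 445, valid modulo lcm(68, 11) = 748: x ≡ 445 (mod 748).
  Combine with x ≡ 8 (mod 13); new modulus lcm = 9724.
    Write x = 445 + 748·t and substitute into x ≡ 8 (mod 13): 748·t ≡ 8 − 445 = -437 (mod 13).
    Reduce coefficients mod 13: 7·t ≡ 5 (mod 13).
    The inverse of 7 mod 13 is 2 (since 7·2 = 14 = 1·13 + 1), so t ≡ 2·5 = 10 ≡ 10 (mod 13).
    Then x = 445 + 748·10 = 7925, valid modulo lcm(748, 13) = 9724: x ≡ 7925 (mod 9724).
Verify against each original: 7925 mod 4 = 1, 7925 mod 17 = 3, 7925 mod 11 = 5, 7925 mod 13 = 8.

x ≡ 7925 (mod 9724).


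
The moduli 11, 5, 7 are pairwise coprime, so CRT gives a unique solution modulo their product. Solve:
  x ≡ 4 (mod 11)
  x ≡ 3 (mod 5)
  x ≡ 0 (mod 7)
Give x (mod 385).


Moduli 11, 5, 7 are pairwise coprime; by CRT there is a unique solution modulo M = 11 · 5 · 7 = 385.
Solve pairwise, accumulating the modulus:
  Start with x ≡ 4 (mod 11).
  Combine with x ≡ 3 (mod 5): since gcd(11, 5) = 1, we get a unique residue mod 55.
    Write x = 4 + 11·t and substitute into x ≡ 3 (mod 5): 11·t ≡ 3 − 4 = -1 (mod 5).
    Reduce coefficients mod 5: 1·t ≡ 4 (mod 5).
    So t ≡ 4 (mod 5).
    Then x = 4 + 11·4 = 48, valid modulo lcm(11, 5) = 55: x ≡ 48 (mod 55).
  Combine with x ≡ 0 (mod 7): since gcd(55, 7) = 1, we get a unique residue mod 385.
    Write x = 48 + 55·t and substitute into x ≡ 0 (mod 7): 55·t ≡ 0 − 48 = -48 (mod 7).
    Reduce coefficients mod 7: 6·t ≡ 1 (mod 7).
    The inverse of 6 mod 7 is 6 (since 6·6 = 36 = 5·7 + 1), so t ≡ 6·1 = 6 ≡ 6 (mod 7).
    Then x = 48 + 55·6 = 378, valid modulo lcm(55, 7) = 385: x ≡ 378 (mod 385).
Verify: 378 mod 11 = 4 ✓, 378 mod 5 = 3 ✓, 378 mod 7 = 0 ✓.

x ≡ 378 (mod 385).


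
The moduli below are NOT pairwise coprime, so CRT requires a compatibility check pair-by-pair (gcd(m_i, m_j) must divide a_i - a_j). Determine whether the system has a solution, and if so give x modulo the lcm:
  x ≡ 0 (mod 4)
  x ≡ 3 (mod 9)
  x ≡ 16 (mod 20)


Moduli 4, 9, 20 are not pairwise coprime, so CRT works modulo lcm(m_i) when all pairwise compatibility conditions hold.
Pairwise compatibility: gcd(m_i, m_j) must divide a_i - a_j for every pair.
Merge one congruence at a time:
  Start: x ≡ 0 (mod 4).
  Combine with x ≡ 3 (mod 9): gcd(4, 9) = 1; 3 - 0 = 3, which IS divisible by 1, so compatible.
    Write x = 0 + 4·t and substitute into x ≡ 3 (mod 9): 4·t ≡ 3 − 0 = 3 (mod 9).
    The inverse of 4 mod 9 is 7 (since 4·7 = 28 = 3·9 + 1), so t ≡ 7·3 = 21 ≡ 3 (mod 9).
    Then x = 0 + 4·3 = 12, valid modulo lcm(4, 9) = 36: x ≡ 12 (mod 36).
  Combine with x ≡ 16 (mod 20): gcd(36, 20) = 4; 16 - 12 = 4, which IS divisible by 4, so compatible.
    Write x = 12 + 36·t and substitute into x ≡ 16 (mod 20): 36·t ≡ 16 − 12 = 4 (mod 20).
    Divide the congruence (and modulus) by g = 4: 9·t ≡ 1 (mod 5).
    Reduce coefficients mod 5: 4·t ≡ 1 (mod 5).
    The inverse of 4 mod 5 is 4 (since 4·4 = 16 = 3·5 + 1), so t ≡ 4·1 = 4 ≡ 4 (mod 5).
    Then x = 12 + 36·4 = 156, valid modulo lcm(36, 20) = 180: x ≡ 156 (mod 180).
Verify: 156 mod 4 = 0, 156 mod 9 = 3, 156 mod 20 = 16.

x ≡ 156 (mod 180).


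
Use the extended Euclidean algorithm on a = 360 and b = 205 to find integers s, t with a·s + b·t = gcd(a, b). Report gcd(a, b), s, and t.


Euclidean algorithm on (360, 205) — divide until remainder is 0:
  360 = 1 · 205 + 155
  205 = 1 · 155 + 50
  155 = 3 · 50 + 5
  50 = 10 · 5 + 0
gcd(360, 205) = 5.
Track Bezout coefficients alongside the remainders: start with r₀ = 360 = a·1 + b·0 (s = 1, t = 0) and r₁ = 205 = a·0 + b·1 (s = 0, t = 1); each new remainder r_{k+1} = r_{k-1} − q_k·r_k inherits s_{k+1} = s_{k-1} − q_k·s_k, t_{k+1} = t_{k-1} − q_k·t_k, so r_k = a·s_k + b·t_k at every step:
  q = 1: r = 155, s = 1 − 1·0 = 1, t = 0 − 1·1 = -1  (check: 360·1 + 205·(-1) = 155)
  q = 1: r = 50, s = 0 − 1·1 = -1, t = 1 − 1·(-1) = 2  (check: 360·(-1) + 205·2 = 50)
  q = 3: r = 5, s = 1 − 3·(-1) = 4, t = -1 − 3·2 = -7  (check: 360·4 + 205·(-7) = 5)
The row with r = 5 (the gcd) gives the Bezout coefficients s = 4, t = -7.
Result: 360 · (4) + 205 · (-7) = 5.

gcd(360, 205) = 5; s = 4, t = -7 (check: 360·4 + 205·(-7) = 5).


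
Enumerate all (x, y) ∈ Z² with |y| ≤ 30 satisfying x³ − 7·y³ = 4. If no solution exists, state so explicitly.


The equation is x³ - 7y³ = 4. For fixed y, x³ = 7·y³ + 4, so a solution requires the RHS to be a perfect cube.
Strategy: iterate y from -30 to 30, compute RHS = 7·y³ + 4, and check whether it is a (positive or negative) perfect cube.
Check small values of y:
  y = 0: RHS = 4 is not a perfect cube.
  y = 1: RHS = 11 is not a perfect cube.
  y = -1: RHS = -3 is not a perfect cube.
  y = 2: RHS = 60 is not a perfect cube.
  y = -2: RHS = -52 is not a perfect cube.
  y = 3: RHS = 193 is not a perfect cube.
  y = -3: RHS = -185 is not a perfect cube.
Continuing the search up to |y| = 30 finds no solutions either.
No (x, y) in the scanned range satisfies the equation.

No integer solutions with |y| ≤ 30.


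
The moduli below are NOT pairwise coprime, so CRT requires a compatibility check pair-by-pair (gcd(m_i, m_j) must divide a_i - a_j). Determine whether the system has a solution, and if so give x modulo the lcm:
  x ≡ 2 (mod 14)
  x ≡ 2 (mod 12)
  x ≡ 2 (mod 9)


Moduli 14, 12, 9 are not pairwise coprime, so CRT works modulo lcm(m_i) when all pairwise compatibility conditions hold.
Pairwise compatibility: gcd(m_i, m_j) must divide a_i - a_j for every pair.
Merge one congruence at a time:
  Start: x ≡ 2 (mod 14).
  Combine with x ≡ 2 (mod 12): gcd(14, 12) = 2; 2 - 2 = 0, which IS divisible by 2, so compatible.
    Write x = 2 + 14·t and substitute into x ≡ 2 (mod 12): 14·t ≡ 2 − 2 = 0 (mod 12).
    Divide the congruence (and modulus) by g = 2: 7·t ≡ 0 (mod 6).
    Reduce coefficients mod 6: 1·t ≡ 0 (mod 6).
    So t ≡ 0 (mod 6).
    Then x = 2 + 14·0 = 2, valid modulo lcm(14, 12) = 84: x ≡ 2 (mod 84).
  Combine with x ≡ 2 (mod 9): gcd(84, 9) = 3; 2 - 2 = 0, which IS divisible by 3, so compatible.
    Write x = 2 + 84·t and substitute into x ≡ 2 (mod 9): 84·t ≡ 2 − 2 = 0 (mod 9).
    Divide the congruence (and modulus) by g = 3: 28·t ≡ 0 (mod 3).
    Reduce coefficients mod 3: 1·t ≡ 0 (mod 3).
    So t ≡ 0 (mod 3).
    Then x = 2 + 84·0 = 2, valid modulo lcm(84, 9) = 252: x ≡ 2 (mod 252).
Verify: 2 mod 14 = 2, 2 mod 12 = 2, 2 mod 9 = 2.

x ≡ 2 (mod 252).


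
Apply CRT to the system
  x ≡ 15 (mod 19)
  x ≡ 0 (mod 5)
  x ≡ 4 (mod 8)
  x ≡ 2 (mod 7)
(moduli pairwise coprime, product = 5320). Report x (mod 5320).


Product of moduli M = 19 · 5 · 8 · 7 = 5320.
Merge one congruence at a time:
  Start: x ≡ 15 (mod 19).
  Combine with x ≡ 0 (mod 5); new modulus lcm = 95.
    Write x = 15 + 19·t and substitute into x ≡ 0 (mod 5): 19·t ≡ 0 − 15 = -15 (mod 5).
    Reduce coefficients mod 5: 4·t ≡ 0 (mod 5).
    The inverse of 4 mod 5 is 4 (since 4·4 = 16 = 3·5 + 1), so t ≡ 4·0 = 0 ≡ 0 (mod 5).
    Then x = 15 + 19·0 = 15, valid modulo lcm(19, 5) = 95: x ≡ 15 (mod 95).
  Combine with x ≡ 4 (mod 8); new modulus lcm = 760.
    Write x = 15 + 95·t and substitute into x ≡ 4 (mod 8): 95·t ≡ 4 − 15 = -11 (mod 8).
    Reduce coefficients mod 8: 7·t ≡ 5 (mod 8).
    The inverse of 7 mod 8 is 7 (since 7·7 = 49 = 6·8 + 1), so t ≡ 7·5 = 35 ≡ 3 (mod 8).
    Then x = 15 + 95·3 = 300, valid modulo lcm(95, 8) = 760: x ≡ 300 (mod 760).
  Combine with x ≡ 2 (mod 7); new modulus lcm = 5320.
    Write x = 300 + 760·t and substitute into x ≡ 2 (mod 7): 760·t ≡ 2 − 300 = -298 (mod 7).
    Reduce coefficients mod 7: 4·t ≡ 3 (mod 7).
    The inverse of 4 mod 7 is 2 (since 4·2 = 8 = 1·7 + 1), so t ≡ 2·3 = 6 ≡ 6 (mod 7).
    Then x = 300 + 760·6 = 4860, valid modulo lcm(760, 7) = 5320: x ≡ 4860 (mod 5320).
Verify against each original: 4860 mod 19 = 15, 4860 mod 5 = 0, 4860 mod 8 = 4, 4860 mod 7 = 2.

x ≡ 4860 (mod 5320).


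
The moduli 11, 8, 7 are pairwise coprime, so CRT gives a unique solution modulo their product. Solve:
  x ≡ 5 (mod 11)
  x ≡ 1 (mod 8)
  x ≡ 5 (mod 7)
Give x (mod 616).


Moduli 11, 8, 7 are pairwise coprime; by CRT there is a unique solution modulo M = 11 · 8 · 7 = 616.
Solve pairwise, accumulating the modulus:
  Start with x ≡ 5 (mod 11).
  Combine with x ≡ 1 (mod 8): since gcd(11, 8) = 1, we get a unique residue mod 88.
    Write x = 5 + 11·t and substitute into x ≡ 1 (mod 8): 11·t ≡ 1 − 5 = -4 (mod 8).
    Reduce coefficients mod 8: 3·t ≡ 4 (mod 8).
    The inverse of 3 mod 8 is 3 (since 3·3 = 9 = 1·8 + 1), so t ≡ 3·4 = 12 ≡ 4 (mod 8).
    Then x = 5 + 11·4 = 49, valid modulo lcm(11, 8) = 88: x ≡ 49 (mod 88).
  Combine with x ≡ 5 (mod 7): since gcd(88, 7) = 1, we get a unique residue mod 616.
    Write x = 49 + 88·t and substitute into x ≡ 5 (mod 7): 88·t ≡ 5 − 49 = -44 (mod 7).
    Reduce coefficients mod 7: 4·t ≡ 5 (mod 7).
    The inverse of 4 mod 7 is 2 (since 4·2 = 8 = 1·7 + 1), so t ≡ 2·5 = 10 ≡ 3 (mod 7).
    Then x = 49 + 88·3 = 313, valid modulo lcm(88, 7) = 616: x ≡ 313 (mod 616).
Verify: 313 mod 11 = 5 ✓, 313 mod 8 = 1 ✓, 313 mod 7 = 5 ✓.

x ≡ 313 (mod 616).


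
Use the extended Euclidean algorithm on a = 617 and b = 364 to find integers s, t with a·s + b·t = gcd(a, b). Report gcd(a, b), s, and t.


Euclidean algorithm on (617, 364) — divide until remainder is 0:
  617 = 1 · 364 + 253
  364 = 1 · 253 + 111
  253 = 2 · 111 + 31
  111 = 3 · 31 + 18
  31 = 1 · 18 + 13
  18 = 1 · 13 + 5
  13 = 2 · 5 + 3
  5 = 1 · 3 + 2
  3 = 1 · 2 + 1
  2 = 2 · 1 + 0
gcd(617, 364) = 1.
Track Bezout coefficients alongside the remainders: start with r₀ = 617 = a·1 + b·0 (s = 1, t = 0) and r₁ = 364 = a·0 + b·1 (s = 0, t = 1); each new remainder r_{k+1} = r_{k-1} − q_k·r_k inherits s_{k+1} = s_{k-1} − q_k·s_k, t_{k+1} = t_{k-1} − q_k·t_k, so r_k = a·s_k + b·t_k at every step:
  q = 1: r = 253, s = 1 − 1·0 = 1, t = 0 − 1·1 = -1  (check: 617·1 + 364·(-1) = 253)
  q = 1: r = 111, s = 0 − 1·1 = -1, t = 1 − 1·(-1) = 2  (check: 617·(-1) + 364·2 = 111)
  q = 2: r = 31, s = 1 − 2·(-1) = 3, t = -1 − 2·2 = -5  (check: 617·3 + 364·(-5) = 31)
  q = 3: r = 18, s = -1 − 3·3 = -10, t = 2 − 3·(-5) = 17  (check: 617·(-10) + 364·17 = 18)
  q = 1: r = 13, s = 3 − 1·(-10) = 13, t = -5 − 1·17 = -22  (check: 617·13 + 364·(-22) = 13)
  q = 1: r = 5, s = -10 − 1·13 = -23, t = 17 − 1·(-22) = 39  (check: 617·(-23) + 364·39 = 5)
  q = 2: r = 3, s = 13 − 2·(-23) = 59, t = -22 − 2·39 = -100  (check: 617·59 + 364·(-100) = 3)
  q = 1: r = 2, s = -23 − 1·59 = -82, t = 39 − 1·(-100) = 139  (check: 617·(-82) + 364·139 = 2)
  q = 1: r = 1, s = 59 − 1·(-82) = 141, t = -100 − 1·139 = -239  (check: 617·141 + 364·(-239) = 1)
The row with r = 1 (the gcd) gives the Bezout coefficients s = 141, t = -239.
Result: 617 · (141) + 364 · (-239) = 1.

gcd(617, 364) = 1; s = 141, t = -239 (check: 617·141 + 364·(-239) = 1).


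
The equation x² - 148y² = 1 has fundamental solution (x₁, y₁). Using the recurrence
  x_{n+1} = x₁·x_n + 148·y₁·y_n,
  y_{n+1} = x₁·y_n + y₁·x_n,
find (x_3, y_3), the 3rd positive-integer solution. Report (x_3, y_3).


Step 1: Find the fundamental solution (x₁, y₁) of x² - 148y² = 1.
  Expand √148 as a continued fraction. a₀ = ⌊√148⌋ = 12; iterate m_{k+1} = d_k·a_k − m_k, d_{k+1} = (148 − m_{k+1}²)/d_k, a_{k+1} = ⌊(a₀ + m_{k+1})/d_{k+1}⌋ (starting m₀ = 0, d₀ = 1), with convergents p_k = a_k·p_{k-1} + p_{k-2}, q_k = a_k·q_{k-1} + q_{k-2} (p₋₁ = 1, q₋₁ = 0):
  k = 0: a₀ = 12; p₀/q₀ = 12/1; p₀² − 148·q₀² = 144 − 148 = -4.
  k = 1: m = 12, d = 4, a = ⌊(12 + 12)/4⌋ = 6; p/q = (6·12 + 1)/(6·1 + 0) = 73/6; p² − 148·q² = 5329 − 5328 = 1.
  The first convergent with p² − 148·q² = 1 gives the fundamental solution (x₁, y₁) = (73, 6).
Step 2: Apply the recurrence (x_{n+1}, y_{n+1}) = (x₁x_n + 148y₁y_n, x₁y_n + y₁x_n) repeatedly.
  From (x_1, y_1) = (73, 6): x_2 = 73·73 + 148·6·6 = 10657; y_2 = 73·6 + 6·73 = 876.
  From (x_2, y_2) = (10657, 876): x_3 = 73·10657 + 148·6·876 = 1555849; y_3 = 73·876 + 6·10657 = 127890.
Step 3: Verify x_3² - 148·y_3² = 2420666110801 - 2420666110800 = 1 (should be 1). ✓

(x_1, y_1) = (73, 6); (x_3, y_3) = (1555849, 127890).


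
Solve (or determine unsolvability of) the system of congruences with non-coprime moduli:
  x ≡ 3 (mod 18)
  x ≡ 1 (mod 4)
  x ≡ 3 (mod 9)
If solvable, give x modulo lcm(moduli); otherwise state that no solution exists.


Moduli 18, 4, 9 are not pairwise coprime, so CRT works modulo lcm(m_i) when all pairwise compatibility conditions hold.
Pairwise compatibility: gcd(m_i, m_j) must divide a_i - a_j for every pair.
Merge one congruence at a time:
  Start: x ≡ 3 (mod 18).
  Combine with x ≡ 1 (mod 4): gcd(18, 4) = 2; 1 - 3 = -2, which IS divisible by 2, so compatible.
    Write x = 3 + 18·t and substitute into x ≡ 1 (mod 4): 18·t ≡ 1 − 3 = -2 (mod 4).
    Divide the congruence (and modulus) by g = 2: 9·t ≡ -1 (mod 2).
    Reduce coefficients mod 2: 1·t ≡ 1 (mod 2).
    So t ≡ 1 (mod 2).
    Then x = 3 + 18·1 = 21, valid modulo lcm(18, 4) = 36: x ≡ 21 (mod 36).
  Combine with x ≡ 3 (mod 9): gcd(36, 9) = 9; 3 - 21 = -18, which IS divisible by 9, so compatible.
    Write x = 21 + 36·t and substitute into x ≡ 3 (mod 9): 36·t ≡ 3 − 21 = -18 (mod 9).
    Divide the congruence (and modulus) by g = 9: 4·t ≡ -2 (mod 1).
    Modulo 1 every t works; take t = 0.
    Then x = 21 + 36·0 = 21, valid modulo lcm(36, 9) = 36: x ≡ 21 (mod 36).
Verify: 21 mod 18 = 3, 21 mod 4 = 1, 21 mod 9 = 3.

x ≡ 21 (mod 36).


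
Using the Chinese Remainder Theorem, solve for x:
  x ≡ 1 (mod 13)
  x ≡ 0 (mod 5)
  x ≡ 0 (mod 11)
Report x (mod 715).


Moduli 13, 5, 11 are pairwise coprime; by CRT there is a unique solution modulo M = 13 · 5 · 11 = 715.
Solve pairwise, accumulating the modulus:
  Start with x ≡ 1 (mod 13).
  Combine with x ≡ 0 (mod 5): since gcd(13, 5) = 1, we get a unique residue mod 65.
    Write x = 1 + 13·t and substitute into x ≡ 0 (mod 5): 13·t ≡ 0 − 1 = -1 (mod 5).
    Reduce coefficients mod 5: 3·t ≡ 4 (mod 5).
    The inverse of 3 mod 5 is 2 (since 3·2 = 6 = 1·5 + 1), so t ≡ 2·4 = 8 ≡ 3 (mod 5).
    Then x = 1 + 13·3 = 40, valid modulo lcm(13, 5) = 65: x ≡ 40 (mod 65).
  Combine with x ≡ 0 (mod 11): since gcd(65, 11) = 1, we get a unique residue mod 715.
    Write x = 40 + 65·t and substitute into x ≡ 0 (mod 11): 65·t ≡ 0 − 40 = -40 (mod 11).
    Reduce coefficients mod 11: 10·t ≡ 4 (mod 11).
    The inverse of 10 mod 11 is 10 (since 10·10 = 100 = 9·11 + 1), so t ≡ 10·4 = 40 ≡ 7 (mod 11).
    Then x = 40 + 65·7 = 495, valid modulo lcm(65, 11) = 715: x ≡ 495 (mod 715).
Verify: 495 mod 13 = 1 ✓, 495 mod 5 = 0 ✓, 495 mod 11 = 0 ✓.

x ≡ 495 (mod 715).


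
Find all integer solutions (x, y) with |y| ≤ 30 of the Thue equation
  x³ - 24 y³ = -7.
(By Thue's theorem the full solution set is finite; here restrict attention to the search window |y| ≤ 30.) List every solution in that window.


The equation is x³ - 24y³ = -7. For fixed y, x³ = 24·y³ − 7, so a solution requires the RHS to be a perfect cube.
Strategy: iterate y from -30 to 30, compute RHS = 24·y³ − 7, and check whether it is a (positive or negative) perfect cube.
Check small values of y:
  y = 0: RHS = -7 is not a perfect cube.
  y = 1: RHS = 17 is not a perfect cube.
  y = -1: RHS = -31 is not a perfect cube.
  y = 2: RHS = 185 is not a perfect cube.
  y = -2: RHS = -199 is not a perfect cube.
  y = 3: RHS = 641 is not a perfect cube.
  y = -3: RHS = -655 is not a perfect cube.
Continuing the search up to |y| = 30 finds no solutions either.
No (x, y) in the scanned range satisfies the equation.

No integer solutions with |y| ≤ 30.


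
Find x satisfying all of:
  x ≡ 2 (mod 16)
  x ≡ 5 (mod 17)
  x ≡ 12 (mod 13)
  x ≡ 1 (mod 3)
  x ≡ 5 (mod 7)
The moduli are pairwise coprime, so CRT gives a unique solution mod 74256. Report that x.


Product of moduli M = 16 · 17 · 13 · 3 · 7 = 74256.
Merge one congruence at a time:
  Start: x ≡ 2 (mod 16).
  Combine with x ≡ 5 (mod 17); new modulus lcm = 272.
    Write x = 2 + 16·t and substitute into x ≡ 5 (mod 17): 16·t ≡ 5 − 2 = 3 (mod 17).
    The inverse of 16 mod 17 is 16 (since 16·16 = 256 = 15·17 + 1), so t ≡ 16·3 = 48 ≡ 14 (mod 17).
    Then x = 2 + 16·14 = 226, valid modulo lcm(16, 17) = 272: x ≡ 226 (mod 272).
  Combine with x ≡ 12 (mod 13); new modulus lcm = 3536.
    Write x = 226 + 272·t and substitute into x ≡ 12 (mod 13): 272·t ≡ 12 − 226 = -214 (mod 13).
    Reduce coefficients mod 13: 12·t ≡ 7 (mod 13).
    The inverse of 12 mod 13 is 12 (since 12·12 = 144 = 11·13 + 1), so t ≡ 12·7 = 84 ≡ 6 (mod 13).
    Then x = 226 + 272·6 = 1858, valid modulo lcm(272, 13) = 3536: x ≡ 1858 (mod 3536).
  Combine with x ≡ 1 (mod 3); new modulus lcm = 10608.
    Write x = 1858 + 3536·t and substitute into x ≡ 1 (mod 3): 3536·t ≡ 1 − 1858 = -1857 (mod 3).
    Reduce coefficients mod 3: 2·t ≡ 0 (mod 3).
    The inverse of 2 mod 3 is 2 (since 2·2 = 4 = 1·3 + 1), so t ≡ 2·0 = 0 ≡ 0 (mod 3).
    Then x = 1858 + 3536·0 = 1858, valid modulo lcm(3536, 3) = 10608: x ≡ 1858 (mod 10608).
  Combine with x ≡ 5 (mod 7); new modulus lcm = 74256.
    Write x = 1858 + 10608·t and substitute into x ≡ 5 (mod 7): 10608·t ≡ 5 − 1858 = -1853 (mod 7).
    Reduce coefficients mod 7: 3·t ≡ 2 (mod 7).
    The inverse of 3 mod 7 is 5 (since 3·5 = 15 = 2·7 + 1), so t ≡ 5·2 = 10 ≡ 3 (mod 7).
    Then x = 1858 + 10608·3 = 33682, valid modulo lcm(10608, 7) = 74256: x ≡ 33682 (mod 74256).
Verify against each original: 33682 mod 16 = 2, 33682 mod 17 = 5, 33682 mod 13 = 12, 33682 mod 3 = 1, 33682 mod 7 = 5.

x ≡ 33682 (mod 74256).


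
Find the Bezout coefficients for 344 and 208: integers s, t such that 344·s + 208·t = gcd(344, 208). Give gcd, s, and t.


Euclidean algorithm on (344, 208) — divide until remainder is 0:
  344 = 1 · 208 + 136
  208 = 1 · 136 + 72
  136 = 1 · 72 + 64
  72 = 1 · 64 + 8
  64 = 8 · 8 + 0
gcd(344, 208) = 8.
Track Bezout coefficients alongside the remainders: start with r₀ = 344 = a·1 + b·0 (s = 1, t = 0) and r₁ = 208 = a·0 + b·1 (s = 0, t = 1); each new remainder r_{k+1} = r_{k-1} − q_k·r_k inherits s_{k+1} = s_{k-1} − q_k·s_k, t_{k+1} = t_{k-1} − q_k·t_k, so r_k = a·s_k + b·t_k at every step:
  q = 1: r = 136, s = 1 − 1·0 = 1, t = 0 − 1·1 = -1  (check: 344·1 + 208·(-1) = 136)
  q = 1: r = 72, s = 0 − 1·1 = -1, t = 1 − 1·(-1) = 2  (check: 344·(-1) + 208·2 = 72)
  q = 1: r = 64, s = 1 − 1·(-1) = 2, t = -1 − 1·2 = -3  (check: 344·2 + 208·(-3) = 64)
  q = 1: r = 8, s = -1 − 1·2 = -3, t = 2 − 1·(-3) = 5  (check: 344·(-3) + 208·5 = 8)
The row with r = 8 (the gcd) gives the Bezout coefficients s = -3, t = 5.
Result: 344 · (-3) + 208 · (5) = 8.

gcd(344, 208) = 8; s = -3, t = 5 (check: 344·(-3) + 208·5 = 8).


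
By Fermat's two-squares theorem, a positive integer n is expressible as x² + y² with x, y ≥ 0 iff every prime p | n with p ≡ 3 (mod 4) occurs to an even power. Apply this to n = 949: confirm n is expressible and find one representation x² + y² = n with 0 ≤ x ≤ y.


Step 1: Factor n = 949 = 13 · 73.
Step 2: Check the mod-4 condition on each prime factor: 13 ≡ 1 (mod 4), exponent 1; 73 ≡ 1 (mod 4), exponent 1.
All primes ≡ 3 (mod 4) appear to even exponent (or don't appear), so by the two-squares theorem n IS expressible as a sum of two squares.
Step 3: Build a representation. Here n = 13 · 73 is a product of primes ≡ 1 (mod 4). Each prime p ≡ 1 (mod 4) is itself a sum of two squares; find a² by testing p − a² for a perfect square:
  13: 13 − 1² = 12, 13 − 2² = 9 = 3² ⇒ 13 = 2² + 3².
  73: 73 − 1² = 72, 73 − 2² = 69, 73 − 3² = 64 = 8² ⇒ 73 = 3² + 8².
  Combine using the Brahmagupta–Fibonacci identity (a² + b²)(c² + d²) = (ac − bd)² + (ad + bc)² = (ac + bd)² + (ad − bc)²:
  13 · 73 = 949: from (2² + 3²)(3² + 8²), take (2·3 − 3·8, 2·8 + 3·3) = (6 − 24, 16 + 9) = (-18, 25); dropping signs (only squares matter) gives (18, 25); check 18² + 25² = 324 + 625 = 949 ✓.
Step 4: Order so x ≤ y and verify: 18² + 25² = 324 + 625 = 949 = n. ✓

n = 949 = 18² + 25² (one valid representation with x ≤ y).


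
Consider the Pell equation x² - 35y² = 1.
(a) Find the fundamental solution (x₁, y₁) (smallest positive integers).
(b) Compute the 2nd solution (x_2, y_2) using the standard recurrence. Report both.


Step 1: Find the fundamental solution (x₁, y₁) of x² - 35y² = 1.
  Expand √35 as a continued fraction. a₀ = ⌊√35⌋ = 5; iterate m_{k+1} = d_k·a_k − m_k, d_{k+1} = (35 − m_{k+1}²)/d_k, a_{k+1} = ⌊(a₀ + m_{k+1})/d_{k+1}⌋ (starting m₀ = 0, d₀ = 1), with convergents p_k = a_k·p_{k-1} + p_{k-2}, q_k = a_k·q_{k-1} + q_{k-2} (p₋₁ = 1, q₋₁ = 0):
  k = 0: a₀ = 5; p₀/q₀ = 5/1; p₀² − 35·q₀² = 25 − 35 = -10.
  k = 1: m = 5, d = 10, a = ⌊(5 + 5)/10⌋ = 1; p/q = (1·5 + 1)/(1·1 + 0) = 6/1; p² − 35·q² = 36 − 35 = 1.
  The first convergent with p² − 35·q² = 1 gives the fundamental solution (x₁, y₁) = (6, 1).
Step 2: Apply the recurrence (x_{n+1}, y_{n+1}) = (x₁x_n + 35y₁y_n, x₁y_n + y₁x_n) repeatedly.
  From (x_1, y_1) = (6, 1): x_2 = 6·6 + 35·1·1 = 71; y_2 = 6·1 + 1·6 = 12.
Step 3: Verify x_2² - 35·y_2² = 5041 - 5040 = 1 (should be 1). ✓

(x_1, y_1) = (6, 1); (x_2, y_2) = (71, 12).


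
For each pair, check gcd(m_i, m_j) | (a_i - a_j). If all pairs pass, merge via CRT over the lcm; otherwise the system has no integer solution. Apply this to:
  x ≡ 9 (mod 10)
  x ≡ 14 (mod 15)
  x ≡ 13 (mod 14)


Moduli 10, 15, 14 are not pairwise coprime, so CRT works modulo lcm(m_i) when all pairwise compatibility conditions hold.
Pairwise compatibility: gcd(m_i, m_j) must divide a_i - a_j for every pair.
Merge one congruence at a time:
  Start: x ≡ 9 (mod 10).
  Combine with x ≡ 14 (mod 15): gcd(10, 15) = 5; 14 - 9 = 5, which IS divisible by 5, so compatible.
    Write x = 9 + 10·t and substitute into x ≡ 14 (mod 15): 10·t ≡ 14 − 9 = 5 (mod 15).
    Divide the congruence (and modulus) by g = 5: 2·t ≡ 1 (mod 3).
    The inverse of 2 mod 3 is 2 (since 2·2 = 4 = 1·3 + 1), so t ≡ 2·1 = 2 ≡ 2 (mod 3).
    Then x = 9 + 10·2 = 29, valid modulo lcm(10, 15) = 30: x ≡ 29 (mod 30).
  Combine with x ≡ 13 (mod 14): gcd(30, 14) = 2; 13 - 29 = -16, which IS divisible by 2, so compatible.
    Write x = 29 + 30·t and substitute into x ≡ 13 (mod 14): 30·t ≡ 13 − 29 = -16 (mod 14).
    Divide the congruence (and modulus) by g = 2: 15·t ≡ -8 (mod 7).
    Reduce coefficients mod 7: 1·t ≡ 6 (mod 7).
    So t ≡ 6 (mod 7).
    Then x = 29 + 30·6 = 209, valid modulo lcm(30, 14) = 210: x ≡ 209 (mod 210).
Verify: 209 mod 10 = 9, 209 mod 15 = 14, 209 mod 14 = 13.

x ≡ 209 (mod 210).


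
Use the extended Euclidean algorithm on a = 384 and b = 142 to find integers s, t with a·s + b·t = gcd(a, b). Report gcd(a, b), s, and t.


Euclidean algorithm on (384, 142) — divide until remainder is 0:
  384 = 2 · 142 + 100
  142 = 1 · 100 + 42
  100 = 2 · 42 + 16
  42 = 2 · 16 + 10
  16 = 1 · 10 + 6
  10 = 1 · 6 + 4
  6 = 1 · 4 + 2
  4 = 2 · 2 + 0
gcd(384, 142) = 2.
Track Bezout coefficients alongside the remainders: start with r₀ = 384 = a·1 + b·0 (s = 1, t = 0) and r₁ = 142 = a·0 + b·1 (s = 0, t = 1); each new remainder r_{k+1} = r_{k-1} − q_k·r_k inherits s_{k+1} = s_{k-1} − q_k·s_k, t_{k+1} = t_{k-1} − q_k·t_k, so r_k = a·s_k + b·t_k at every step:
  q = 2: r = 100, s = 1 − 2·0 = 1, t = 0 − 2·1 = -2  (check: 384·1 + 142·(-2) = 100)
  q = 1: r = 42, s = 0 − 1·1 = -1, t = 1 − 1·(-2) = 3  (check: 384·(-1) + 142·3 = 42)
  q = 2: r = 16, s = 1 − 2·(-1) = 3, t = -2 − 2·3 = -8  (check: 384·3 + 142·(-8) = 16)
  q = 2: r = 10, s = -1 − 2·3 = -7, t = 3 − 2·(-8) = 19  (check: 384·(-7) + 142·19 = 10)
  q = 1: r = 6, s = 3 − 1·(-7) = 10, t = -8 − 1·19 = -27  (check: 384·10 + 142·(-27) = 6)
  q = 1: r = 4, s = -7 − 1·10 = -17, t = 19 − 1·(-27) = 46  (check: 384·(-17) + 142·46 = 4)
  q = 1: r = 2, s = 10 − 1·(-17) = 27, t = -27 − 1·46 = -73  (check: 384·27 + 142·(-73) = 2)
The row with r = 2 (the gcd) gives the Bezout coefficients s = 27, t = -73.
Result: 384 · (27) + 142 · (-73) = 2.

gcd(384, 142) = 2; s = 27, t = -73 (check: 384·27 + 142·(-73) = 2).
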